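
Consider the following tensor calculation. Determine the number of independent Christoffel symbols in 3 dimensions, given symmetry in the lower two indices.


Christoffel symbols Gamma^k_{ij} are symmetric in i,j, so there are d * d(d+1)/2 independent symbols.
d = 3
d(d+1)/2 = 3 * 4 / 2 = 6
Total = 3 * 6 = 18

18


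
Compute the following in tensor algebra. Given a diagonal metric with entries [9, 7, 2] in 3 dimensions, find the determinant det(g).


For a diagonal metric, the determinant is the product of diagonal entries.
Diagonal entries: 9, 7, 2
det(g) = 9 * 7 * 2 = 126

126


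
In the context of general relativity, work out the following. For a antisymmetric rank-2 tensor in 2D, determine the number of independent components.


A antisymmetric rank-2 tensor in d dimensions has d(d-1)/2 independent components.
d = 2
d(d-1)/2 = 2 * 1 / 2 = 2 / 2 = 1

1


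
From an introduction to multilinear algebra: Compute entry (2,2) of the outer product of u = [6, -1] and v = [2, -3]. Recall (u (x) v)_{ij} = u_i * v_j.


The outer product entry T_{ij} = u_i * v_j.
We need i=2, j=2.
u_2 = -1, v_2 = -3
T_{2,2} = -1 * -3 = 3

3


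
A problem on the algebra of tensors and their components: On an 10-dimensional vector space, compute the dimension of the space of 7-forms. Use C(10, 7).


The dimension of the space of p-forms on an n-dimensional space is C(n, p).
n = 10, p = 7
C(10, 7) = 10! / (7! * 3!) = 120

120


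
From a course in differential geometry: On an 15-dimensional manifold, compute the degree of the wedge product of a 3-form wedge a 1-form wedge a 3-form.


The degree of a wedge product is the sum of the degrees of the individual forms.
Degrees: 3, 1, 3
Total degree = 3 + 1 + 3 = 7

7


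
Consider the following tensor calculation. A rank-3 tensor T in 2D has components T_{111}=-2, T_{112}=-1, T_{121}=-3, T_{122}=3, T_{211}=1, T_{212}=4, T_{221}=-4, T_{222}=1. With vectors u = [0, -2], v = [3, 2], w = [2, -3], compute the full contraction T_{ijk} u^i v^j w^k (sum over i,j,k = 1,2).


S = sum over i,j,k of T_{ijk} u_i v_j w_k. Expanding all 8 terms:
T_{111}*u_1*v_1*w_1 = -2*0*3*2 = 0  (running total: 0)
T_{112}*u_1*v_1*w_2 = -1*0*3*-3 = 0  (running total: 0)
T_{121}*u_1*v_2*w_1 = -3*0*2*2 = 0  (running total: 0)
T_{122}*u_1*v_2*w_2 = 3*0*2*-3 = 0  (running total: 0)
T_{211}*u_2*v_1*w_1 = 1*-2*3*2 = -12  (running total: -12)
T_{212}*u_2*v_1*w_2 = 4*-2*3*-3 = 72  (running total: 60)
T_{221}*u_2*v_2*w_1 = -4*-2*2*2 = 32  (running total: 92)
T_{222}*u_2*v_2*w_2 = 1*-2*2*-3 = 12  (running total: 104)
S = 104

104


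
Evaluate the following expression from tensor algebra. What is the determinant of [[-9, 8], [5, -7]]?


For a 2x2 matrix [[a, b], [c, d]], det = a*d - b*c.
a = -9, b = 8, c = 5, d = -7
a*d = -9 * -7 = 63
b*c = 8 * 5 = 40
det = 63 - 40 = 23

23


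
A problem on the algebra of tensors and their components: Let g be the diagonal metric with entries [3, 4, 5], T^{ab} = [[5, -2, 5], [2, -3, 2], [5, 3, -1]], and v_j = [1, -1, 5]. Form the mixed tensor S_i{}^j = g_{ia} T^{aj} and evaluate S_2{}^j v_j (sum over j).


Step 1: lower the first index. For a diagonal metric, g_{ia} T^{aj} = g_{ii} T^{ij} (no sum on i).
g_{22} = 4
S_2{}^1 = 4 * T^{21} = 4 * 2 = 8
S_2{}^2 = 4 * T^{22} = 4 * -3 = -12
S_2{}^3 = 4 * T^{23} = 4 * 2 = 8
Step 2: contract S_2{}^j with v_j.
S_2{}^1 * v_1 = 8 * 1 = 8
S_2{}^2 * v_2 = -12 * -1 = 12
S_2{}^3 * v_3 = 8 * 5 = 40
Result = 8 + 12 + 40 = 60

60


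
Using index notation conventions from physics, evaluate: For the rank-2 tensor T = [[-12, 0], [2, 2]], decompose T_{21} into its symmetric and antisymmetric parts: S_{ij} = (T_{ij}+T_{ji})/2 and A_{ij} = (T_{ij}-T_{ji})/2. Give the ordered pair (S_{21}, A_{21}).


T_{21} = 2
T_{12} = 0
S_{21} = (2 + 0)/2 = 2/2 = 1
A_{21} = (2 - 0)/2 = 2/2 = 1
Check: S + A = 1 + 1 = 2 = T_{21}.

(1, 1)


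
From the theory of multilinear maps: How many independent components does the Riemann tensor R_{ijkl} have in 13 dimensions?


The Riemann tensor in d dimensions has d^2(d^2 - 1)/12 independent components.
d = 13, so d^2 = 169
d^2 - 1 = 168
d^2(d^2 - 1) = 169 * 168 = 28392
Divide by 12: 28392 / 12 = 2366

2366


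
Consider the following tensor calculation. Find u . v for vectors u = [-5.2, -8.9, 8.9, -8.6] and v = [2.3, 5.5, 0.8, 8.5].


The inner product u . v = sum of u_i * v_i.
Term-by-term: -5.2 * 2.3, -8.9 * 5.5, 8.9 * 0.8, -8.6 * 8.5
Products: -11.96, -48.95, 7.12, -73.1
Sum = -11.96 + -48.95 + 7.12 + -73.1 = -126.89

-126.89


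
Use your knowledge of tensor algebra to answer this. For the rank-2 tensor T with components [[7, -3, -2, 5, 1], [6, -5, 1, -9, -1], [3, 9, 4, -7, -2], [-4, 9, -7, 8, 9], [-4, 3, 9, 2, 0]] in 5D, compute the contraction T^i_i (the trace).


The contraction (trace) of a rank-2 tensor is the sum of its diagonal elements.
Diagonal entries: A[1,1] = 7, A[2,2] = -5, A[3,3] = 4, A[4,4] = 8, A[5,5] = 0
Tr(A) = 7 + -5 + 4 + 8 + 0 = 14

14


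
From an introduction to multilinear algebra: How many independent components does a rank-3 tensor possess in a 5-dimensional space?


The number of components of a rank-r tensor in d dimensions is d^r.
Here d = 5 and r = 3.
5^3 = 125

125


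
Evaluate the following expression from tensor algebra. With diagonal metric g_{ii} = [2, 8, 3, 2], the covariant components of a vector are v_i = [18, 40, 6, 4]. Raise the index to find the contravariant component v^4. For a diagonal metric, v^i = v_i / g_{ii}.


To raise an index with a diagonal metric: v^i = v_i / g_{ii}.
For index 4: v_4 = 4, g_{44} = 2
v^4 = 4 / 2 = 2

2


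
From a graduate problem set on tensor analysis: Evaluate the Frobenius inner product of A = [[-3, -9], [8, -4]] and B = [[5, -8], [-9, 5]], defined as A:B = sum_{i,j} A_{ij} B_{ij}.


A:B = sum over all i,j of A_{ij} * B_{ij}.
Row 1: -3*5=-15, -9*-8=72 => row sum = 57
Row 2: 8*-9=-72, -4*5=-20 => row sum = -92
Total = 57 + -92 = -35

-35


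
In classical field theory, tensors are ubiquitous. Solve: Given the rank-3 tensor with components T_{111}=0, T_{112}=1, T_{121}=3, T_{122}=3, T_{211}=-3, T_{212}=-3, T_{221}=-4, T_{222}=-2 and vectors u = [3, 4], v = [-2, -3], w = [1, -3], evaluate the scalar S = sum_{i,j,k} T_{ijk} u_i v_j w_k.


S = sum over i,j,k of T_{ijk} u_i v_j w_k. Expanding all 8 terms:
T_{111}*u_1*v_1*w_1 = 0*3*-2*1 = 0  (running total: 0)
T_{112}*u_1*v_1*w_2 = 1*3*-2*-3 = 18  (running total: 18)
T_{121}*u_1*v_2*w_1 = 3*3*-3*1 = -27  (running total: -9)
T_{122}*u_1*v_2*w_2 = 3*3*-3*-3 = 81  (running total: 72)
T_{211}*u_2*v_1*w_1 = -3*4*-2*1 = 24  (running total: 96)
T_{212}*u_2*v_1*w_2 = -3*4*-2*-3 = -72  (running total: 24)
T_{221}*u_2*v_2*w_1 = -4*4*-3*1 = 48  (running total: 72)
T_{222}*u_2*v_2*w_2 = -2*4*-3*-3 = -72  (running total: 0)
S = 0

0


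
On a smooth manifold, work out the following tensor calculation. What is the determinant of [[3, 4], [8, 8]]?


For a 2x2 matrix [[a, b], [c, d]], det = a*d - b*c.
a = 3, b = 4, c = 8, d = 8
a*d = 3 * 8 = 24
b*c = 4 * 8 = 32
det = 24 - 32 = -8

-8


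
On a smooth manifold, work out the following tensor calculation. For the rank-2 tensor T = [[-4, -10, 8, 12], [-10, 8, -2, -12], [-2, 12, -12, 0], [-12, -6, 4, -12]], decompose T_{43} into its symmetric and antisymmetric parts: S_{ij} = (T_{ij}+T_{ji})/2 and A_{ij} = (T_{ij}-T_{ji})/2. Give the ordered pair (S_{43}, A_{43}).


T_{43} = 4
T_{34} = 0
S_{43} = (4 + 0)/2 = 4/2 = 2
A_{43} = (4 - 0)/2 = 4/2 = 2
Check: S + A = 2 + 2 = 4 = T_{43}.

(2, 2)


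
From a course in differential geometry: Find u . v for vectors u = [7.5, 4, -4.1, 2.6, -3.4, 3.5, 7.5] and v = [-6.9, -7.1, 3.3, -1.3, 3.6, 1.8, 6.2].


The inner product u . v = sum of u_i * v_i.
Term-by-term: 7.5 * -6.9, 4 * -7.1, -4.1 * 3.3, 2.6 * -1.3, -3.4 * 3.6, 3.5 * 1.8, 7.5 * 6.2
Products: -51.75, -28.4, -13.53, -3.38, -12.24, 6.3, 46.5
Sum = -51.75 + -28.4 + -13.53 + -3.38 + -12.24 + 6.3 + 46.5 = -56.5

-56.5


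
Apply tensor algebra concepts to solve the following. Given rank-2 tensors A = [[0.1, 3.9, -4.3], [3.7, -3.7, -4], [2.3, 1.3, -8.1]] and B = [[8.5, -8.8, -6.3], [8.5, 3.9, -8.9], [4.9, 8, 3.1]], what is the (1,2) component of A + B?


Tensor addition is component-wise: (A + B)_{ij} = A_{ij} + B_{ij}.
A_{12} = 3.9
B_{12} = -8.8
(A + B)_{12} = 3.9 + -8.8 = -4.9

-4.9


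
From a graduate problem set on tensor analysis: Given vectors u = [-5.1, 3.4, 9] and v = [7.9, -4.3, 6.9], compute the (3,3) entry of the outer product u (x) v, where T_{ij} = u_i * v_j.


The outer product entry T_{ij} = u_i * v_j.
We need i=3, j=3.
u_3 = 9, v_3 = 6.9
T_{3,3} = 9 * 6.9 = 62.1

62.1


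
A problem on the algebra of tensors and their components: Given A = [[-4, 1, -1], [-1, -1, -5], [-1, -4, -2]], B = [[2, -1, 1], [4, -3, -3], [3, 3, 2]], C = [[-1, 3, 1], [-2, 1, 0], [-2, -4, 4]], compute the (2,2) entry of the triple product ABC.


(ABC)_{22} = sum_m (AB)_{2m} C_{m2}. First compute row 2 of AB.
(AB)_{21} = -1*2 + -1*4 + -5*3 = -21
(AB)_{22} = -1*-1 + -1*-3 + -5*3 = -11
(AB)_{23} = -1*1 + -1*-3 + -5*2 = -8
Now contract with column 2 of C:
(AB)_{21} * C_{12} = -21 * 3 = -63
(AB)_{22} * C_{22} = -11 * 1 = -11
(AB)_{23} * C_{32} = -8 * -4 = 32
(ABC)_{22} = -63 + -11 + 32 = -42

-42


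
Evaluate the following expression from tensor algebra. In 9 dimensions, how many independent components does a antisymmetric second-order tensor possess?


A antisymmetric rank-2 tensor in d dimensions has d(d-1)/2 independent components.
d = 9
d(d-1)/2 = 9 * 8 / 2 = 72 / 2 = 36

36


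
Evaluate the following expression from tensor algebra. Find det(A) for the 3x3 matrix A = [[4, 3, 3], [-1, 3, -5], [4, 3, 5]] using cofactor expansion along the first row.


Expanding along the first row, det(A) = a11*M_11 - a12*M_12 + a13*M_13, where M_1j is the (1,j) minor.
Minor M_11 = 3*5 - -5*3 = 30
Minor M_12 = -1*5 - -5*4 = 15
Minor M_13 = -1*3 - 3*4 = -15
det = 4*(30) - 3*(15) + 3*(-15)
    = 120 - 45 + -45
    = 30

30


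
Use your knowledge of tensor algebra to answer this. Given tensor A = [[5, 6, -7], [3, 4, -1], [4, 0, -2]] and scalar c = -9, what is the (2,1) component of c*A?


Scalar multiplication: (cA)_{ij} = c * A_{ij}.
c = -9
A_{21} = 3
(cA)_{21} = -9 * 3 = -27

-27


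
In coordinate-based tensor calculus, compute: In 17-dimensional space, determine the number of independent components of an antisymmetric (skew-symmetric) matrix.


An antisymmetric rank-2 tensor satisfies A_{ij} = -A_{ji}, so diagonal entries are zero.
The independent components are the upper-triangular entries: C(n, 2) = n(n-1)/2.
n = 17
C(17, 2) = 17 * 16 / 2 = 272 / 2 = 136

136


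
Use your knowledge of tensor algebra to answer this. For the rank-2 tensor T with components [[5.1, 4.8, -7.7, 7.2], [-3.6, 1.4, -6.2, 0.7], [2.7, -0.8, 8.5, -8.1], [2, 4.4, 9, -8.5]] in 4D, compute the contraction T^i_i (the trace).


The contraction (trace) of a rank-2 tensor is the sum of its diagonal elements.
Diagonal entries: A[1,1] = 5.1, A[2,2] = 1.4, A[3,3] = 8.5, A[4,4] = -8.5
Tr(A) = 5.1 + 1.4 + 8.5 + -8.5 = 6.5

6.5


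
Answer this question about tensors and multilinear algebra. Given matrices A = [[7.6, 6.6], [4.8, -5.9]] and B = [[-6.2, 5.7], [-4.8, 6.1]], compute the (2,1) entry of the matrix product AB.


(AB)_{ij} = sum_k A_{ik} B_{kj}.
For i=2, j=1:
A_{21} * B_{11} = 4.8 * -6.2 = -29.76
A_{22} * B_{21} = -5.9 * -4.8 = 28.32
Sum = -29.76 + 28.32 = -1.44

-1.44


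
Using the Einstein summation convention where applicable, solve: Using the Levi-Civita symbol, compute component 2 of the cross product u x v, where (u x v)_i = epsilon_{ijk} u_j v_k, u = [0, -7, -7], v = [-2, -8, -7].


(u x v)_2 = sum_{j,k} epsilon_{2jk} u_j v_k. Only permutations of (1,2,3) contribute; the two non-zero terms are:
eps_{213} u_1 v_3 = -1 * 0 * -7 = 0
eps_{231} u_3 v_1 = 1 * -7 * -2 = 14
(u x v)_2 = 14

14


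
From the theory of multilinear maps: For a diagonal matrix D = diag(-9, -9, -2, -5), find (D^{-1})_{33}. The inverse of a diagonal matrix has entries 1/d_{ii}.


For a diagonal matrix, the inverse has entries (D^{-1})_{ii} = 1/d_{ii}.
The diagonal entries are: d_{11} = -9, d_{22} = -9, d_{33} = -2, d_{44} = -5
We need (D^{-1})_{33} = 1/d_{33} = 1/-2 = -1/2

-1/2


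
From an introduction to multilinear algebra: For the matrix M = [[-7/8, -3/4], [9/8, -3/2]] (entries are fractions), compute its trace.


The trace is the sum of diagonal entries.
Diagonal: M[1,1] = -7/8, M[2,2] = -3/2
Tr(M) = -7/8 + -3/2
Computing step by step:
After adding M[1,1]: -7/8
After adding M[2,2]: -19/8
Tr(M) = -19/8

-19/8


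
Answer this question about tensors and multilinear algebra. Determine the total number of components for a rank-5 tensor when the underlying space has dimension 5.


The number of components of a rank-r tensor in d dimensions is d^r.
Here d = 5 and r = 5.
5^5 = 3125

3125


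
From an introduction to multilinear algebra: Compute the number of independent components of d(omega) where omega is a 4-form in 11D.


The exterior derivative of a p-form is a (p+1)-form.
Its number of independent components is C(n, p+1).
n = 11, p+1 = 5
C(11, 5) = 462

462


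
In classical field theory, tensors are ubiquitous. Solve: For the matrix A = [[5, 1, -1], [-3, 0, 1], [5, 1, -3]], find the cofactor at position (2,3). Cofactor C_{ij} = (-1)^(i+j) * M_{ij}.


To find cofactor C_{23}, delete row 2 and column 3.
The resulting 2x2 submatrix is: [[5, 1], [5, 1]]
Minor M_{23} = 5*1 - 1*5
  = 5 - 5 = 0
Sign = (-1)^(2+3) = (-1)^5 = -1
Cofactor C_{23} = -1 * 0 = 0

0


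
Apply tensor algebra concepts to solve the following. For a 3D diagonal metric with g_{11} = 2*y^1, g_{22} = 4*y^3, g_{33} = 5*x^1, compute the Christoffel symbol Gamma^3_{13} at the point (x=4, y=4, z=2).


For a diagonal metric, Gamma^k_{ij} = (1/2) g^{kk} (dg_{ik}/dx_j + dg_{jk}/dx_i - dg_{ij}/dx_k).
The metric is diagonal, so g_{ab} = 0 for a != b.
At the given point: g_{11} = 8, g_{22} = 256, g_{33} = 20
g^{33} = 1/20
dg_{13}/dx_3 = 0 (off-diagonal)
dg_{33}/dx_1 = dg_{33}/dx_1 = 5
dg_{13}/dx_3 = 0 (off-diagonal)
Numerator = 0 + 5 - 0 = 5
Gamma^3_{13} = 5 / (2 * 20) = 1/8

1/8


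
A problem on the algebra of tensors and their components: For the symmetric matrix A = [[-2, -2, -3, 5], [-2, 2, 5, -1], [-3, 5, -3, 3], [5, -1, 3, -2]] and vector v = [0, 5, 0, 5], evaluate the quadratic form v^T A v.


First compute Av:
(Av)_1 = -2*0 + -2*5 + -3*0 + 5*5 = 15
(Av)_2 = -2*0 + 2*5 + 5*0 + -1*5 = 5
(Av)_3 = -3*0 + 5*5 + -3*0 + 3*5 = 40
(Av)_4 = 5*0 + -1*5 + 3*0 + -2*5 = -15
Av = [15, 5, 40, -15]
Then v^T (Av) = 0*15 + 5*5 + 0*40 + 5*-15
= 0 + 25 + 0 + -75 = -50

-50


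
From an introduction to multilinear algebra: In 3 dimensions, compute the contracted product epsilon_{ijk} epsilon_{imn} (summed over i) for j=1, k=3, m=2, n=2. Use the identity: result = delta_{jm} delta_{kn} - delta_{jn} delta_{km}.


Using the identity: epsilon_{ijk} epsilon_{imn} = delta_{jm} delta_{kn} - delta_{jn} delta_{km}.
delta_{12} = 0
delta_{32} = 0
delta_{12} = 0
delta_{32} = 0
Result = 0 * 0 - 0 * 0 = 0 - 0 = 0

0


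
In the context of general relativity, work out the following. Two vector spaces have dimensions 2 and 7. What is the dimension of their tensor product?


The dimension of a tensor product is the product of dimensions.
dim(V) = 2, dim(W) = 7
dim(V (x) W) = 2 * 7 = 14

14


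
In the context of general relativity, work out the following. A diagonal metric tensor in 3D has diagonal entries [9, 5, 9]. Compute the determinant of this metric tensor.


For a diagonal metric, the determinant is the product of diagonal entries.
Diagonal entries: 9, 5, 9
det(g) = 9 * 5 * 9 = 405

405


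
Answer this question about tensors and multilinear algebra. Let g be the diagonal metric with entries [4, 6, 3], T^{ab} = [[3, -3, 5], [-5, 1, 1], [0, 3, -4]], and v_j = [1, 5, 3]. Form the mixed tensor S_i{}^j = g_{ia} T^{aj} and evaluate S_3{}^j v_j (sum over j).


Step 1: lower the first index. For a diagonal metric, g_{ia} T^{aj} = g_{ii} T^{ij} (no sum on i).
g_{33} = 3
S_3{}^1 = 3 * T^{31} = 3 * 0 = 0
S_3{}^2 = 3 * T^{32} = 3 * 3 = 9
S_3{}^3 = 3 * T^{33} = 3 * -4 = -12
Step 2: contract S_3{}^j with v_j.
S_3{}^1 * v_1 = 0 * 1 = 0
S_3{}^2 * v_2 = 9 * 5 = 45
S_3{}^3 * v_3 = -12 * 3 = -36
Result = 0 + 45 + -36 = 9

9


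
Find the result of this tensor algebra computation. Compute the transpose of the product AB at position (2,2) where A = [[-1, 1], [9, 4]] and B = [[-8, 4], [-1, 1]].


(AB)^T_{ij} = (AB)_{ji} = sum_k A_{jk} B_{ki}.
For i=2, j=2 we need (AB)_{22}:
A_{21} * B_{12} = 9 * 4 = 36
A_{22} * B_{22} = 4 * 1 = 4
Sum = 36 + 4 = 40

40


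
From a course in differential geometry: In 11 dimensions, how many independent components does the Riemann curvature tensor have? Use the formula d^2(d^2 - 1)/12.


The Riemann tensor in d dimensions has d^2(d^2 - 1)/12 independent components.
d = 11, so d^2 = 121
d^2 - 1 = 120
d^2(d^2 - 1) = 121 * 120 = 14520
Divide by 12: 14520 / 12 = 1210

1210


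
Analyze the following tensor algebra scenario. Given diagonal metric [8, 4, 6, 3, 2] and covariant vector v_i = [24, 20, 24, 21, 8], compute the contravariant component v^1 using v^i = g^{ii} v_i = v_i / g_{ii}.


To raise an index with a diagonal metric: v^i = v_i / g_{ii}.
For index 1: v_1 = 24, g_{11} = 8
v^1 = 24 / 8 = 3

3


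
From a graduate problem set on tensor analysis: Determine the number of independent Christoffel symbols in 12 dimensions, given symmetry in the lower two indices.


Christoffel symbols Gamma^k_{ij} are symmetric in i,j, so there are d * d(d+1)/2 independent symbols.
d = 12
d(d+1)/2 = 12 * 13 / 2 = 78
Total = 12 * 78 = 936

936


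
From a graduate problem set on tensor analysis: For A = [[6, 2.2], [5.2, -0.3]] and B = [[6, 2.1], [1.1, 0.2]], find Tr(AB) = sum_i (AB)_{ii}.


Tr(AB) = sum_i (AB)_{ii} where (AB)_{ii} = sum_k A_{ik} B_{ki}.
(AB)_{11} = 6*6 + 2.2*1.1 = 38.42
(AB)_{22} = 5.2*2.1 + -0.3*0.2 = 10.86
Tr(AB) = 38.42 + 10.86 = 49.28

49.28


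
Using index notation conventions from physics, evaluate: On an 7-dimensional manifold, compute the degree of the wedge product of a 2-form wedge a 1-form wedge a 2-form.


The degree of a wedge product is the sum of the degrees of the individual forms.
Degrees: 2, 1, 2
Total degree = 2 + 1 + 2 = 5

5


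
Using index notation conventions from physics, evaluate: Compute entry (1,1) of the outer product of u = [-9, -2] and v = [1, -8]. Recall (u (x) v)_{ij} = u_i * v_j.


The outer product entry T_{ij} = u_i * v_j.
We need i=1, j=1.
u_1 = -9, v_1 = 1
T_{1,1} = -9 * 1 = -9

-9


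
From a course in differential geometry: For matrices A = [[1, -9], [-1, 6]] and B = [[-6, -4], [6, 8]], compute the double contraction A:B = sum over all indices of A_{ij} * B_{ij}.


A:B = sum over all i,j of A_{ij} * B_{ij}.
Row 1: 1*-6=-6, -9*-4=36 => row sum = 30
Row 2: -1*6=-6, 6*8=48 => row sum = 42
Total = 30 + 42 = 72

72


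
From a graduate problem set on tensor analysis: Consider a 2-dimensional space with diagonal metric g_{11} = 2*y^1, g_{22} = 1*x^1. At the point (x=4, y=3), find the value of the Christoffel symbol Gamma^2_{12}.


For a diagonal metric, Gamma^k_{ij} = (1/2) g^{kk} (dg_{ik}/dx_j + dg_{jk}/dx_i - dg_{ij}/dx_k).
The metric is diagonal, so g_{ab} = 0 for a != b.
At the given point: g_{11} = 6, g_{22} = 4
g^{22} = 1/4
dg_{12}/dx_2 = 0 (off-diagonal)
dg_{22}/dx_1 = dg_{22}/dx_1 = 1
dg_{12}/dx_2 = 0 (off-diagonal)
Numerator = 0 + 1 - 0 = 1
Gamma^2_{12} = 1 / (2 * 4) = 1/8

1/8


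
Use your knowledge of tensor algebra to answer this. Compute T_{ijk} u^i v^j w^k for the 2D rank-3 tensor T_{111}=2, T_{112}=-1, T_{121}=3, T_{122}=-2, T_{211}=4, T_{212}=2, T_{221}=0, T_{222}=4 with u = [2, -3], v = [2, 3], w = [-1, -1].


S = sum over i,j,k of T_{ijk} u_i v_j w_k. Expanding all 8 terms:
T_{111}*u_1*v_1*w_1 = 2*2*2*-1 = -8  (running total: -8)
T_{112}*u_1*v_1*w_2 = -1*2*2*-1 = 4  (running total: -4)
T_{121}*u_1*v_2*w_1 = 3*2*3*-1 = -18  (running total: -22)
T_{122}*u_1*v_2*w_2 = -2*2*3*-1 = 12  (running total: -10)
T_{211}*u_2*v_1*w_1 = 4*-3*2*-1 = 24  (running total: 14)
T_{212}*u_2*v_1*w_2 = 2*-3*2*-1 = 12  (running total: 26)
T_{221}*u_2*v_2*w_1 = 0*-3*3*-1 = 0  (running total: 26)
T_{222}*u_2*v_2*w_2 = 4*-3*3*-1 = 36  (running total: 62)
S = 62

62


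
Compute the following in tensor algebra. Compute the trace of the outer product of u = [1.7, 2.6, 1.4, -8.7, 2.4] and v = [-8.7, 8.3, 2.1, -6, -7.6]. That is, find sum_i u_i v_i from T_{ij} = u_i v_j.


The outer product gives T_{ij} = u_i v_j.
The trace (contraction) is Tr(T) = sum_i T_{ii} = sum_i u_i v_i.
Diagonal entries:
T_{11} = u_1 * v_1 = 1.7 * -8.7 = -14.79
T_{22} = u_2 * v_2 = 2.6 * 8.3 = 21.58
T_{33} = u_3 * v_3 = 1.4 * 2.1 = 2.94
T_{44} = u_4 * v_4 = -8.7 * -6 = 52.2
T_{55} = u_5 * v_5 = 2.4 * -7.6 = -18.24
Tr(T) = -14.79 + 21.58 + 2.94 + 52.2 + -18.24 = 43.69

43.69


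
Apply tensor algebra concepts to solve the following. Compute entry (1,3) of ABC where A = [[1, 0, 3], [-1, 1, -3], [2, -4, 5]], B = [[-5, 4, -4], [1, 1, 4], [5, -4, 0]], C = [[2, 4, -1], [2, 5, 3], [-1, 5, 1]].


(ABC)_{13} = sum_m (AB)_{1m} C_{m3}. First compute row 1 of AB.
(AB)_{11} = 1*-5 + 0*1 + 3*5 = 10
(AB)_{12} = 1*4 + 0*1 + 3*-4 = -8
(AB)_{13} = 1*-4 + 0*4 + 3*0 = -4
Now contract with column 3 of C:
(AB)_{11} * C_{13} = 10 * -1 = -10
(AB)_{12} * C_{23} = -8 * 3 = -24
(AB)_{13} * C_{33} = -4 * 1 = -4
(ABC)_{13} = -10 + -24 + -4 = -38

-38


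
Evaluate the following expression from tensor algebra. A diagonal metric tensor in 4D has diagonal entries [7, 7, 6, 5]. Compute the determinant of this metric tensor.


For a diagonal metric, the determinant is the product of diagonal entries.
Diagonal entries: 7, 7, 6, 5
det(g) = 7 * 7 * 6 * 5 = 1470

1470


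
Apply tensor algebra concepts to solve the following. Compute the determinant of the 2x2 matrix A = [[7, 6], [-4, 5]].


For a 2x2 matrix [[a, b], [c, d]], det = a*d - b*c.
a = 7, b = 6, c = -4, d = 5
a*d = 7 * 5 = 35
b*c = 6 * -4 = -24
det = 35 - -24 = 59

59


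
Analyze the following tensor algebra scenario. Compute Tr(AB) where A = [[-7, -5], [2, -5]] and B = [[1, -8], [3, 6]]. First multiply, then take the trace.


Tr(AB) = sum_i (AB)_{ii} where (AB)_{ii} = sum_k A_{ik} B_{ki}.
(AB)_{11} = -7*1 + -5*3 = -22
(AB)_{22} = 2*-8 + -5*6 = -46
Tr(AB) = -22 + -46 = -68

-68


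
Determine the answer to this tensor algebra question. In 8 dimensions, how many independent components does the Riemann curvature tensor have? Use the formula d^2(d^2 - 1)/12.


The Riemann tensor in d dimensions has d^2(d^2 - 1)/12 independent components.
d = 8, so d^2 = 64
d^2 - 1 = 63
d^2(d^2 - 1) = 64 * 63 = 4032
Divide by 12: 4032 / 12 = 336

336


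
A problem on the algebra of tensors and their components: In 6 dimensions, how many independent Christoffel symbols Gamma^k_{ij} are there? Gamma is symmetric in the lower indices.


Christoffel symbols Gamma^k_{ij} are symmetric in i,j, so there are d * d(d+1)/2 independent symbols.
d = 6
d(d+1)/2 = 6 * 7 / 2 = 21
Total = 6 * 21 = 126

126


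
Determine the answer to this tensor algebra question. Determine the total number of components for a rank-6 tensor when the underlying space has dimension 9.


The number of components of a rank-r tensor in d dimensions is d^r.
Here d = 9 and r = 6.
9^6 = 531441

531441


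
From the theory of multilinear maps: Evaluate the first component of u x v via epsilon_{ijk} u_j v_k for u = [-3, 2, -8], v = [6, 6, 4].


(u x v)_1 = sum_{j,k} epsilon_{1jk} u_j v_k. Only permutations of (1,2,3) contribute; the two non-zero terms are:
eps_{123} u_2 v_3 = 1 * 2 * 4 = 8
eps_{132} u_3 v_2 = -1 * -8 * 6 = 48
(u x v)_1 = 56

56


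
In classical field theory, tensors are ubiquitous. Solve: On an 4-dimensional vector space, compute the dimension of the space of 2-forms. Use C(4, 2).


The dimension of the space of p-forms on an n-dimensional space is C(n, p).
n = 4, p = 2
C(4, 2) = 4! / (2! * 2!) = 6

6


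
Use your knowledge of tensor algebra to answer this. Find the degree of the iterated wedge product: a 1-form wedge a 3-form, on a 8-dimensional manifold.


The degree of a wedge product is the sum of the degrees of the individual forms.
Degrees: 1, 3
Total degree = 1 + 3 = 4

4


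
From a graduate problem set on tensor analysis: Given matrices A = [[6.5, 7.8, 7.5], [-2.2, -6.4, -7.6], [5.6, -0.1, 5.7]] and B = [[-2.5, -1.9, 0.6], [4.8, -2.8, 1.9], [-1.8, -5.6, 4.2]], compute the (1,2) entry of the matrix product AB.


(AB)_{ij} = sum_k A_{ik} B_{kj}.
For i=1, j=2:
A_{11} * B_{12} = 6.5 * -1.9 = -12.35
A_{12} * B_{22} = 7.8 * -2.8 = -21.84
A_{13} * B_{32} = 7.5 * -5.6 = -42
Sum = -12.35 + -21.84 + -42 = -76.19

-76.19


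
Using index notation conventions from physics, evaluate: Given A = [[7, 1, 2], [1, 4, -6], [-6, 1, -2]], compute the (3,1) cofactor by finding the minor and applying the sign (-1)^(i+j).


To find cofactor C_{31}, delete row 3 and column 1.
The resulting 2x2 submatrix is: [[1, 2], [4, -6]]
Minor M_{31} = 1*-6 - 2*4
  = -6 - 8 = -14
Sign = (-1)^(3+1) = (-1)^4 = 1
Cofactor C_{31} = 1 * -14 = -14

-14


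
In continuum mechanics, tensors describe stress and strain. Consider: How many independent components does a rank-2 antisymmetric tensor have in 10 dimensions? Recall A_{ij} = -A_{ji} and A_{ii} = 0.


An antisymmetric rank-2 tensor satisfies A_{ij} = -A_{ji}, so diagonal entries are zero.
The independent components are the upper-triangular entries: C(n, 2) = n(n-1)/2.
n = 10
C(10, 2) = 10 * 9 / 2 = 90 / 2 = 45

45


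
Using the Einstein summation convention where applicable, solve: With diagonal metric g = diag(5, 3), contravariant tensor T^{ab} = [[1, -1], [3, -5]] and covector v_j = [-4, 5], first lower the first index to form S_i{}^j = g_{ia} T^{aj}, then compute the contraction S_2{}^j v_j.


Step 1: lower the first index. For a diagonal metric, g_{ia} T^{aj} = g_{ii} T^{ij} (no sum on i).
g_{22} = 3
S_2{}^1 = 3 * T^{21} = 3 * 3 = 9
S_2{}^2 = 3 * T^{22} = 3 * -5 = -15
Step 2: contract S_2{}^j with v_j.
S_2{}^1 * v_1 = 9 * -4 = -36
S_2{}^2 * v_2 = -15 * 5 = -75
Result = -36 + -75 = -111

-111


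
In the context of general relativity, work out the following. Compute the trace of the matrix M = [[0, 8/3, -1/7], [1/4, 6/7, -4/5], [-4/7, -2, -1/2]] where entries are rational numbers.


The trace is the sum of diagonal entries.
Diagonal: M[1,1] = 0, M[2,2] = 6/7, M[3,3] = -1/2
Tr(M) = 0 + 6/7 + -1/2
Computing step by step:
After adding M[1,1]: 0
After adding M[2,2]: 6/7
After adding M[3,3]: 5/14
Tr(M) = 5/14

5/14


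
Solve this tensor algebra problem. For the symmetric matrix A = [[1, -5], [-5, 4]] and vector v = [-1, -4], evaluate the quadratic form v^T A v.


First compute Av:
(Av)_1 = 1*-1 + -5*-4 = 19
(Av)_2 = -5*-1 + 4*-4 = -11
Av = [19, -11]
Then v^T (Av) = -1*19 + -4*-11
= -19 + 44 = 25

25


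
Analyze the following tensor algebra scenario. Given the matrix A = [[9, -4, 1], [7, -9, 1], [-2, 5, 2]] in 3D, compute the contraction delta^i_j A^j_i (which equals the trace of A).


The contraction (trace) of a rank-2 tensor is the sum of its diagonal elements.
Diagonal entries: A[1,1] = 9, A[2,2] = -9, A[3,3] = 2
Tr(A) = 9 + -9 + 2 = 2

2


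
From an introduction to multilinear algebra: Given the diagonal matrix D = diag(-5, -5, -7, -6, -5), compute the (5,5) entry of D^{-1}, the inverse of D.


For a diagonal matrix, the inverse has entries (D^{-1})_{ii} = 1/d_{ii}.
The diagonal entries are: d_{11} = -5, d_{22} = -5, d_{33} = -7, d_{44} = -6, d_{55} = -5
We need (D^{-1})_{55} = 1/d_{55} = 1/-5 = -1/5

-1/5


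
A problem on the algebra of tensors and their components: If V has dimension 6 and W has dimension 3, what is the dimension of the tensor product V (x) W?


The dimension of a tensor product is the product of dimensions.
dim(V) = 6, dim(W) = 3
dim(V (x) W) = 6 * 3 = 18

18


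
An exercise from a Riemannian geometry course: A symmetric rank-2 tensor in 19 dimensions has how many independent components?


A symmetric rank-2 tensor in d dimensions has d(d+1)/2 independent components.
d = 19
d(d+1)/2 = 19 * 20 / 2 = 380 / 2 = 190

190


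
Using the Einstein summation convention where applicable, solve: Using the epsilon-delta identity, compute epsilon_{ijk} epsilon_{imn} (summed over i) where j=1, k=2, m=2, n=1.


Using the identity: epsilon_{ijk} epsilon_{imn} = delta_{jm} delta_{kn} - delta_{jn} delta_{km}.
delta_{12} = 0
delta_{21} = 0
delta_{11} = 1
delta_{22} = 1
Result = 0 * 0 - 1 * 1 = 0 - 1 = -1

-1


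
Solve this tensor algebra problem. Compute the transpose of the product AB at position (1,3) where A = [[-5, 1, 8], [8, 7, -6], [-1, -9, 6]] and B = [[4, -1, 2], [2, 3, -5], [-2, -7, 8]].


(AB)^T_{ij} = (AB)_{ji} = sum_k A_{jk} B_{ki}.
For i=1, j=3 we need (AB)_{31}:
A_{31} * B_{11} = -1 * 4 = -4
A_{32} * B_{21} = -9 * 2 = -18
A_{33} * B_{31} = 6 * -2 = -12
Sum = -4 + -18 + -12 = -34

-34


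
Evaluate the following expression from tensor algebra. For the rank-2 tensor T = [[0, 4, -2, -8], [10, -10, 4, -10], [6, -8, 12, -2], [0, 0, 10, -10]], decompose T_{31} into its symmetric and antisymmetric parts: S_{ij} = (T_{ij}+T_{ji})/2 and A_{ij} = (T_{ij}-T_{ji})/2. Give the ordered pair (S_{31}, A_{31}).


T_{31} = 6
T_{13} = -2
S_{31} = (6 + -2)/2 = 4/2 = 2
A_{31} = (6 - -2)/2 = 8/2 = 4
Check: S + A = 2 + 4 = 6 = T_{31}.

(2, 4)


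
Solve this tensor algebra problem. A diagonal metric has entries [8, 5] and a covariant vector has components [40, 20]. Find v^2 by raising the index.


To raise an index with a diagonal metric: v^i = v_i / g_{ii}.
For index 2: v_2 = 20, g_{22} = 5
v^2 = 20 / 5 = 4

4


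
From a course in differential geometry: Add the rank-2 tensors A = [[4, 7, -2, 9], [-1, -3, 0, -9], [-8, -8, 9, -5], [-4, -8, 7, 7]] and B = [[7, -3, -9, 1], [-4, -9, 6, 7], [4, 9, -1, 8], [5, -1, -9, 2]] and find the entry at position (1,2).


Tensor addition is component-wise: (A + B)_{ij} = A_{ij} + B_{ij}.
A_{12} = 7
B_{12} = -3
(A + B)_{12} = 7 + -3 = 4

4


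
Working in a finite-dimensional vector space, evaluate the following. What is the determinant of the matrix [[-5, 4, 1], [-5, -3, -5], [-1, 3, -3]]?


Expanding along the first row, det(A) = a11*M_11 - a12*M_12 + a13*M_13, where M_1j is the (1,j) minor.
Minor M_11 = -3*-3 - -5*3 = 24
Minor M_12 = -5*-3 - -5*-1 = 10
Minor M_13 = -5*3 - -3*-1 = -18
det = -5*(24) - 4*(10) + 1*(-18)
    = -120 - 40 + -18
    = -178

-178


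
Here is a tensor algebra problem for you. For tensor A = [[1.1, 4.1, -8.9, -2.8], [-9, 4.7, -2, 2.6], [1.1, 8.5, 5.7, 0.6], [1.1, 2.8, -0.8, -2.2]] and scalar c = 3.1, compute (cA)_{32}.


Scalar multiplication: (cA)_{ij} = c * A_{ij}.
c = 3.1
A_{32} = 8.5
(cA)_{32} = 3.1 * 8.5 = 26.35

26.35


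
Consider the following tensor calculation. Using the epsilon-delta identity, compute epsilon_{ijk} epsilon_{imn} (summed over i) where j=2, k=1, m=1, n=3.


Using the identity: epsilon_{ijk} epsilon_{imn} = delta_{jm} delta_{kn} - delta_{jn} delta_{km}.
delta_{21} = 0
delta_{13} = 0
delta_{23} = 0
delta_{11} = 1
Result = 0 * 0 - 0 * 1 = 0 - 0 = 0

0


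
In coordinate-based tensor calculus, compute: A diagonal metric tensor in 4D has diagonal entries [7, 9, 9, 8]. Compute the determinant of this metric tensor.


For a diagonal metric, the determinant is the product of diagonal entries.
Diagonal entries: 7, 9, 9, 8
det(g) = 7 * 9 * 9 * 8 = 4536

4536


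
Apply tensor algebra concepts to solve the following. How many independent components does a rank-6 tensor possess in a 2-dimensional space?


The number of components of a rank-r tensor in d dimensions is d^r.
Here d = 2 and r = 6.
2^6 = 64

64


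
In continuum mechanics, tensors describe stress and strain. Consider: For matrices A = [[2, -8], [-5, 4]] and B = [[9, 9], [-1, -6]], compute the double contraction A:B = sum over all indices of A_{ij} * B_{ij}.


A:B = sum over all i,j of A_{ij} * B_{ij}.
Row 1: 2*9=18, -8*9=-72 => row sum = -54
Row 2: -5*-1=5, 4*-6=-24 => row sum = -19
Total = -54 + -19 = -73

-73


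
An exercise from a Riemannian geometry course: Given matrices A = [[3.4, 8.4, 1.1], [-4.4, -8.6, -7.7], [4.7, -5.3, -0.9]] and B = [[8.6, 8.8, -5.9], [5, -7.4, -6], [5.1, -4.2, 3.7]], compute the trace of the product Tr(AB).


Tr(AB) = sum_i (AB)_{ii} where (AB)_{ii} = sum_k A_{ik} B_{ki}.
(AB)_{11} = 3.4*8.6 + 8.4*5 + 1.1*5.1 = 76.85
(AB)_{22} = -4.4*8.8 + -8.6*-7.4 + -7.7*-4.2 = 57.26
(AB)_{33} = 4.7*-5.9 + -5.3*-6 + -0.9*3.7 = 0.74
Tr(AB) = 76.85 + 57.26 + 0.74 = 134.85

134.85


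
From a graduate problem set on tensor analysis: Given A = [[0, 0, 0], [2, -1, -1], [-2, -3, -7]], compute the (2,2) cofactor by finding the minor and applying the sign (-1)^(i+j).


To find cofactor C_{22}, delete row 2 and column 2.
The resulting 2x2 submatrix is: [[0, 0], [-2, -7]]
Minor M_{22} = 0*-7 - 0*-2
  = 0 - 0 = 0
Sign = (-1)^(2+2) = (-1)^4 = 1
Cofactor C_{22} = 1 * 0 = 0

0


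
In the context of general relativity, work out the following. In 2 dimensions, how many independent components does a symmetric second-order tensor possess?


A symmetric rank-2 tensor in d dimensions has d(d+1)/2 independent components.
d = 2
d(d+1)/2 = 2 * 3 / 2 = 6 / 2 = 3

3


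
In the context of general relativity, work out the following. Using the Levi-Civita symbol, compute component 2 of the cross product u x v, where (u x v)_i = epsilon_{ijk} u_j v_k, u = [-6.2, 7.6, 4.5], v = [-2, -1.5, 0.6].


(u x v)_2 = sum_{j,k} epsilon_{2jk} u_j v_k. Only permutations of (1,2,3) contribute; the two non-zero terms are:
eps_{213} u_1 v_3 = -1 * -6.2 * 0.6 = 3.72
eps_{231} u_3 v_1 = 1 * 4.5 * -2 = -9
(u x v)_2 = -5.28

-5.28


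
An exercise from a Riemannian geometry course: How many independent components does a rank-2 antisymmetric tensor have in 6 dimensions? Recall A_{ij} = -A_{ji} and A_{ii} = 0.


An antisymmetric rank-2 tensor satisfies A_{ij} = -A_{ji}, so diagonal entries are zero.
The independent components are the upper-triangular entries: C(n, 2) = n(n-1)/2.
n = 6
C(6, 2) = 6 * 5 / 2 = 30 / 2 = 15

15


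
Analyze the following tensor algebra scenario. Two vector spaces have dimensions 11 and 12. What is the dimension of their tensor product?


The dimension of a tensor product is the product of dimensions.
dim(V) = 11, dim(W) = 12
dim(V (x) W) = 11 * 12 = 132

132


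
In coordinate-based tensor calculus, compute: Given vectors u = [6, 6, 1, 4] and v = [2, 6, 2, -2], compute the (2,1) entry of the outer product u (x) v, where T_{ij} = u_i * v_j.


The outer product entry T_{ij} = u_i * v_j.
We need i=2, j=1.
u_2 = 6, v_1 = 2
T_{2,1} = 6 * 2 = 12

12


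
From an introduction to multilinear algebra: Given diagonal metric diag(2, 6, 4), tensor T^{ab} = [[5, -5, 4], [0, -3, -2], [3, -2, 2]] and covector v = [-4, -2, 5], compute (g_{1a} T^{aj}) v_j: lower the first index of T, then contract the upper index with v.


Step 1: lower the first index. For a diagonal metric, g_{ia} T^{aj} = g_{ii} T^{ij} (no sum on i).
g_{11} = 2
S_1{}^1 = 2 * T^{11} = 2 * 5 = 10
S_1{}^2 = 2 * T^{12} = 2 * -5 = -10
S_1{}^3 = 2 * T^{13} = 2 * 4 = 8
Step 2: contract S_1{}^j with v_j.
S_1{}^1 * v_1 = 10 * -4 = -40
S_1{}^2 * v_2 = -10 * -2 = 20
S_1{}^3 * v_3 = 8 * 5 = 40
Result = -40 + 20 + 40 = 20

20


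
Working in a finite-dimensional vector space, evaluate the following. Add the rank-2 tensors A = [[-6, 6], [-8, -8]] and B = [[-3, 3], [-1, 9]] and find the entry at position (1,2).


Tensor addition is component-wise: (A + B)_{ij} = A_{ij} + B_{ij}.
A_{12} = 6
B_{12} = 3
(A + B)_{12} = 6 + 3 = 9

9


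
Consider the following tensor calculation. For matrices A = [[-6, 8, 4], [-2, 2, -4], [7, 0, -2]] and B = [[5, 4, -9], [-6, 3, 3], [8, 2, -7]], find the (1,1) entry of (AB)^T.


(AB)^T_{ij} = (AB)_{ji} = sum_k A_{jk} B_{ki}.
For i=1, j=1 we need (AB)_{11}:
A_{11} * B_{11} = -6 * 5 = -30
A_{12} * B_{21} = 8 * -6 = -48
A_{13} * B_{31} = 4 * 8 = 32
Sum = -30 + -48 + 32 = -46

-46


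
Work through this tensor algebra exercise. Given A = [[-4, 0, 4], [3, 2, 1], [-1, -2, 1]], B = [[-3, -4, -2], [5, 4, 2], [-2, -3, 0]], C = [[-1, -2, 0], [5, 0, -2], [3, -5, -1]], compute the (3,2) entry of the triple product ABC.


(ABC)_{32} = sum_m (AB)_{3m} C_{m2}. First compute row 3 of AB.
(AB)_{31} = -1*-3 + -2*5 + 1*-2 = -9
(AB)_{32} = -1*-4 + -2*4 + 1*-3 = -7
(AB)_{33} = -1*-2 + -2*2 + 1*0 = -2
Now contract with column 2 of C:
(AB)_{31} * C_{12} = -9 * -2 = 18
(AB)_{32} * C_{22} = -7 * 0 = 0
(AB)_{33} * C_{32} = -2 * -5 = 10
(ABC)_{32} = 18 + 0 + 10 = 28

28


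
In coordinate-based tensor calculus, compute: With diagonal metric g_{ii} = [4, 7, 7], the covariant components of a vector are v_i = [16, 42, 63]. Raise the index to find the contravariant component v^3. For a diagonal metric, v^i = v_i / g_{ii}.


To raise an index with a diagonal metric: v^i = v_i / g_{ii}.
For index 3: v_3 = 63, g_{33} = 7
v^3 = 63 / 7 = 9

9


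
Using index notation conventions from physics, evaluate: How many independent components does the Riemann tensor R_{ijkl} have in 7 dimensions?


The Riemann tensor in d dimensions has d^2(d^2 - 1)/12 independent components.
d = 7, so d^2 = 49
d^2 - 1 = 48
d^2(d^2 - 1) = 49 * 48 = 2352
Divide by 12: 2352 / 12 = 196

196


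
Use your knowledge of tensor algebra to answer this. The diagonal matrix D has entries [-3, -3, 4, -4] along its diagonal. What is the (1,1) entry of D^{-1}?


For a diagonal matrix, the inverse has entries (D^{-1})_{ii} = 1/d_{ii}.
The diagonal entries are: d_{11} = -3, d_{22} = -3, d_{33} = 4, d_{44} = -4
We need (D^{-1})_{11} = 1/d_{11} = 1/-3 = -1/3

-1/3


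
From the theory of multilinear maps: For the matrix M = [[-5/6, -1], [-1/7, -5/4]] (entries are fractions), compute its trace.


The trace is the sum of diagonal entries.
Diagonal: M[1,1] = -5/6, M[2,2] = -5/4
Tr(M) = -5/6 + -5/4
Computing step by step:
After adding M[1,1]: -5/6
After adding M[2,2]: -25/12
Tr(M) = -25/12

-25/12


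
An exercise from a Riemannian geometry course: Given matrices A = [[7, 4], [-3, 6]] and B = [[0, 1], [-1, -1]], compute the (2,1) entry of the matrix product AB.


(AB)_{ij} = sum_k A_{ik} B_{kj}.
For i=2, j=1:
A_{21} * B_{11} = -3 * 0 = 0
A_{22} * B_{21} = 6 * -1 = -6
Sum = 0 + -6 = -6

-6


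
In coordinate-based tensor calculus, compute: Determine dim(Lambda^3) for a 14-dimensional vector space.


The dimension of the space of p-forms on an n-dimensional space is C(n, p).
n = 14, p = 3
C(14, 3) = 14! / (3! * 11!) = 364

364


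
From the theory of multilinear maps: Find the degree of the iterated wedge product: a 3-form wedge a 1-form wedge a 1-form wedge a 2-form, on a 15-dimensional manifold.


The degree of a wedge product is the sum of the degrees of the individual forms.
Degrees: 3, 1, 1, 2
Total degree = 3 + 1 + 1 + 2 = 7

7


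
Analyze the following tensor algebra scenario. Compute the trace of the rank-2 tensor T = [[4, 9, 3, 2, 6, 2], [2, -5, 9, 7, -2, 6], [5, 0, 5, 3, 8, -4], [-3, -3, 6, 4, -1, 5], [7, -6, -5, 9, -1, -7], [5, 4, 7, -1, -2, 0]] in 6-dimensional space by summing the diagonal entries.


The contraction (trace) of a rank-2 tensor is the sum of its diagonal elements.
Diagonal entries: A[1,1] = 4, A[2,2] = -5, A[3,3] = 5, A[4,4] = 4, A[5,5] = -1, A[6,6] = 0
Tr(A) = 4 + -5 + 5 + 4 + -1 + 0 = 7

7


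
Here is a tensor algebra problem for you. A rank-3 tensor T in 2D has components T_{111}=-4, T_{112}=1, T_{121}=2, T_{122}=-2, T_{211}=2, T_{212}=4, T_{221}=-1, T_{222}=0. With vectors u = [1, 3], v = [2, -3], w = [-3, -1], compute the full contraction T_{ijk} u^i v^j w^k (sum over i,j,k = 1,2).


S = sum over i,j,k of T_{ijk} u_i v_j w_k. Expanding all 8 terms:
T_{111}*u_1*v_1*w_1 = -4*1*2*-3 = 24  (running total: 24)
T_{112}*u_1*v_1*w_2 = 1*1*2*-1 = -2  (running total: 22)
T_{121}*u_1*v_2*w_1 = 2*1*-3*-3 = 18  (running total: 40)
T_{122}*u_1*v_2*w_2 = -2*1*-3*-1 = -6  (running total: 34)
T_{211}*u_2*v_1*w_1 = 2*3*2*-3 = -36  (running total: -2)
T_{212}*u_2*v_1*w_2 = 4*3*2*-1 = -24  (running total: -26)
T_{221}*u_2*v_2*w_1 = -1*3*-3*-3 = -27  (running total: -53)
T_{222}*u_2*v_2*w_2 = 0*3*-3*-1 = 0  (running total: -53)
S = -53

-53
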